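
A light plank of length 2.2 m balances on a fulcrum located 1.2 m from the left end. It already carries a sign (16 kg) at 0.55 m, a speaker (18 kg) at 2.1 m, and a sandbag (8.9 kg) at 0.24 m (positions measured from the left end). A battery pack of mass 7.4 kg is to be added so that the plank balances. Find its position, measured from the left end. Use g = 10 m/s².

x ≈ 1.57 m from the left end

About the fulcrum (at 1.2 m from the left end):
Sign: 16 × 10 = 160 N down at 0.55 m → arm 0.65 m, τ = 160 × 0.65 = 104 N·m counterclockwise.
Speaker: 18 × 10 = 180 N down at 2.1 m → arm 0.9 m, τ = 180 × 0.9 = 162 N·m clockwise.
Sandbag: 8.9 × 10 = 89 N down at 0.24 m → arm 0.96 m, τ = 89 × 0.96 = 85.44 N·m counterclockwise.
Net moment of existing loads = 27.44 N·m counterclockwise.
The battery pack weighs 7.4 × 10 = 74 N and must supply an equal clockwise moment, so its lever arm about the fulcrum is 27.44 / 74 = 0.371 m.
That puts it at 1.2 + 0.371 = 1.57 m from the left end.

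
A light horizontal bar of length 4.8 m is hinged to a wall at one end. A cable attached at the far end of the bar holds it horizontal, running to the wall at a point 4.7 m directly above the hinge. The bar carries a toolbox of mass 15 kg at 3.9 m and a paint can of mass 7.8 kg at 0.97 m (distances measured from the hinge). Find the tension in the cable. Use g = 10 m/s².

T ≈ 197 N

Take moments about the hinge.
Toolbox: 15 × 10 = 150 N down at 3.9 m → arm 3.9 m, τ = 150 × 3.9 = 585 N·m clockwise.
Paint can: 7.8 × 10 = 78 N down at 0.97 m → arm 0.97 m, τ = 78 × 0.97 = 75.66 N·m clockwise.
Total clockwise load moment = 660.7 N·m.
The cable tension T acts at 4.8 m; only its component perpendicular to the bar, T sinθ, produces torque. sinθ = h/√(h²+d²) = 4.7/√(4.7²+4.8²) = 0.6996.
For rotational equilibrium, T × 4.8 × 0.6996 = 660.7, so T = 660.7 / 3.358 = 197 N.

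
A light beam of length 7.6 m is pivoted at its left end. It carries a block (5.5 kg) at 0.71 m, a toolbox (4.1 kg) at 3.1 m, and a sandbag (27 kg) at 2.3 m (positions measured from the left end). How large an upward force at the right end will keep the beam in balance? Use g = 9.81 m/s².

Choose the left end as the axis so the unknown pivot reaction has zero arm there.
Block: 5.5 × 9.81 = 53.96 N down at 0.71 m → arm 0.71 m, τ = 53.96 × 0.71 = 38.31 N·m clockwise.
Toolbox: 4.1 × 9.81 = 40.22 N down at 3.1 m → arm 3.1 m, τ = 40.22 × 3.1 = 124.7 N·m clockwise.
Sandbag: 27 × 9.81 = 264.9 N down at 2.3 m → arm 2.3 m, τ = 264.9 × 2.3 = 609.3 N·m clockwise.
Net moment of the loads = 772.3 N·m clockwise.
The upward force F acts at the right end, arm 7.6 m, giving F × 7.6 counterclockwise.
For rotational equilibrium, F × 7.6 = 772.3, so F = 772.3 / 7.6 = 102 N.

F ≈ 102 N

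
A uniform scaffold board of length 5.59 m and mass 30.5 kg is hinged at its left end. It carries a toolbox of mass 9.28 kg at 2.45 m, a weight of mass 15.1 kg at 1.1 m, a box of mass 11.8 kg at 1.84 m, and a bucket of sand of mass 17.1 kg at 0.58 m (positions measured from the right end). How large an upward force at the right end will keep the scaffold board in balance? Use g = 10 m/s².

F ≈ 558 N

Take moments about the left end.
Beam weight: 30.5 × 10 = 305 N down at 2.795 m → arm 2.795 m, τ = 305 × 2.795 = 852.5 N·m clockwise.
Toolbox: 9.28 × 10 = 92.8 N down at 2.45 m → arm 3.14 m, τ = 92.8 × 3.14 = 291.4 N·m clockwise.
Weight: 15.1 × 10 = 151 N down at 1.1 m → arm 4.49 m, τ = 151 × 4.49 = 678 N·m clockwise.
Box: 11.8 × 10 = 118 N down at 1.84 m → arm 3.75 m, τ = 118 × 3.75 = 442.5 N·m clockwise.
Bucket of sand: 17.1 × 10 = 171 N down at 0.58 m → arm 5.01 m, τ = 171 × 5.01 = 856.7 N·m clockwise.
Net moment of the loads = 3121 N·m clockwise.
The upward force F acts at the right end, arm 5.59 m, giving F × 5.59 counterclockwise.
Balancing moments: F × 5.59 = 3121, giving F = 3121 / 5.59 = 558 N.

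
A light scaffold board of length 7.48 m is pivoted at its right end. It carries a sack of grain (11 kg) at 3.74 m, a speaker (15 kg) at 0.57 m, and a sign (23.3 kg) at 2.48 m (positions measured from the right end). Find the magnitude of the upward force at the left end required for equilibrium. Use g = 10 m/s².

Choose the right end as the axis so the unknown pivot reaction has zero arm there.
Sack of grain: 11 × 10 = 110 N down at 3.74 m → arm 3.74 m, τ = 110 × 3.74 = 411.4 N·m counterclockwise.
Speaker: 15 × 10 = 150 N down at 0.57 m → arm 0.57 m, τ = 150 × 0.57 = 85.5 N·m counterclockwise.
Sign: 23.3 × 10 = 233 N down at 2.48 m → arm 2.48 m, τ = 233 × 2.48 = 577.8 N·m counterclockwise.
Net moment of the loads = 1075 N·m counterclockwise.
The upward force F acts at the left end, arm 7.48 m, giving F × 7.48 clockwise.
Setting net torque to zero: F × 7.48 = 1075 → F = 1075 / 7.48 = 144 N.

F ≈ 144 N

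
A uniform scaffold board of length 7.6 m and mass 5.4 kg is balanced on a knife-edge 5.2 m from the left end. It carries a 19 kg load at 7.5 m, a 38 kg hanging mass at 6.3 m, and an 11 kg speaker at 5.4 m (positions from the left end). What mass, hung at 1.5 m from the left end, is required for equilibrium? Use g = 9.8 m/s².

About the knife-edge (at 5.2 m from the left end):
Beam weight: 5.4 × 9.8 = 52.92 N down at 3.8 m → arm 1.4 m, τ = 52.92 × 1.4 = 74.09 N·m counterclockwise.
Load: 19 × 9.8 = 186.2 N down at 7.5 m → arm 2.3 m, τ = 186.2 × 2.3 = 428.3 N·m clockwise.
Hanging mass: 38 × 9.8 = 372.4 N down at 6.3 m → arm 1.1 m, τ = 372.4 × 1.1 = 409.6 N·m clockwise.
Speaker: 11 × 9.8 = 107.8 N down at 5.4 m → arm 0.2 m, τ = 107.8 × 0.2 = 21.56 N·m clockwise.
Net moment of known loads = 785.4 N·m clockwise.
An unknown mass m at 1.5 m has arm 3.7 m; its moment is m·g·3.7 counterclockwise.
Στ = 0 ⇒ m × 9.8 × 3.7 = 785.4 ⇒ m = 785.4 / (9.8 × 3.7) = 21.7 kg.

m ≈ 21.7 kg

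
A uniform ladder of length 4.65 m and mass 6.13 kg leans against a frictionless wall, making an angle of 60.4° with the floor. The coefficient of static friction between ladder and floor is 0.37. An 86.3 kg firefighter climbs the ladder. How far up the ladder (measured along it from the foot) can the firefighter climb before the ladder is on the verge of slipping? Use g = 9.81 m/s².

d ≈ 3.08 m

Choose the foot of the ladder as the axis so the floor normal and friction both act there and drop out.
Ladder weight 6.13×9.81 = 60.14 N acts at 2.325 m along the ladder; its horizontal arm is 2.325·cos60.4° = 1.148 m → τ = 69.04 N·m clockwise.
Firefighter weight 86.3×9.81 = 846.6 N at distance d → arm d·cos60.4° → τ = 846.6·d·0.4939 clockwise.
Wall normal N at the top has arm L sinθ = 4.043 m counterclockwise, so Στ = 0 gives N·4.043 = 69.04 + 418.1·d.
ΣFy = 0 ⇒ N_floor = 906.7 N, so the maximum friction is μ_s·N_floor = 0.37×906.7 = 335.5 N. ΣFx = 0 ⇒ N_wall = f, so at the slipping point N = 335.5 N.
Substituting: 335.5×4.043 = 69.04 + 418.1·d ⇒ d = (1356 − 69.04) / 418.1 = 3.08 m.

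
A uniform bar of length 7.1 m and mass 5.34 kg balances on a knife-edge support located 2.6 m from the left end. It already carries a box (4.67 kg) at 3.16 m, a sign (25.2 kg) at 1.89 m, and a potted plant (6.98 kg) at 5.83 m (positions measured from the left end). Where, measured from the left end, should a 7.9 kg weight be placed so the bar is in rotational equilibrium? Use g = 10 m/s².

Take moments about the knife-edge support (at 2.6 m from the left end).
Beam weight: 5.34 × 10 = 53.4 N down at 3.55 m → arm 0.95 m, τ = 53.4 × 0.95 = 50.73 N·m clockwise.
Box: 4.67 × 10 = 46.7 N down at 3.16 m → arm 0.56 m, τ = 46.7 × 0.56 = 26.15 N·m clockwise.
Sign: 25.2 × 10 = 252 N down at 1.89 m → arm 0.71 m, τ = 252 × 0.71 = 178.9 N·m counterclockwise.
Potted plant: 6.98 × 10 = 69.8 N down at 5.83 m → arm 3.23 m, τ = 69.8 × 3.23 = 225.5 N·m clockwise.
Net moment of existing loads = 123.5 N·m clockwise.
The weight weighs 7.9 × 10 = 79 N and must supply an equal counterclockwise moment, so its lever arm about the knife-edge support is 123.5 / 79 = 1.56 m.
That puts it at 2.6 − 1.56 = 1.04 m from the left end.

x ≈ 1.04 m from the left end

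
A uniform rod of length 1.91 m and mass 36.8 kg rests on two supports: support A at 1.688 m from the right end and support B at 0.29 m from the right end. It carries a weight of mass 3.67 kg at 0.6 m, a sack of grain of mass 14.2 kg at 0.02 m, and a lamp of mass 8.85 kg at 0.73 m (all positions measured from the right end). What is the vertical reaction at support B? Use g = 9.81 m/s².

R_B ≈ 443 N

Take moments about support A.
Beam weight: 36.8 × 9.81 = 361 N down at 0.955 m → arm 0.733 m, τ = 361 × 0.733 = 264.6 N·m clockwise.
Weight: 3.67 × 9.81 = 36 N down at 0.6 m → arm 1.088 m, τ = 36 × 1.088 = 39.17 N·m clockwise.
Sack of grain: 14.2 × 9.81 = 139.3 N down at 0.02 m → arm 1.668 m, τ = 139.3 × 1.668 = 232.4 N·m clockwise.
Lamp: 8.85 × 9.81 = 86.82 N down at 0.73 m → arm 0.958 m, τ = 86.82 × 0.958 = 83.17 N·m clockwise.
Net load moment about support A = 619.3 N·m clockwise.
Reaction R at support B is upward at 0.29 m, arm 1.398 m → moment R × 1.398 counterclockwise.
For rotational equilibrium, R × 1.398 = 619.3, so R = 443 N.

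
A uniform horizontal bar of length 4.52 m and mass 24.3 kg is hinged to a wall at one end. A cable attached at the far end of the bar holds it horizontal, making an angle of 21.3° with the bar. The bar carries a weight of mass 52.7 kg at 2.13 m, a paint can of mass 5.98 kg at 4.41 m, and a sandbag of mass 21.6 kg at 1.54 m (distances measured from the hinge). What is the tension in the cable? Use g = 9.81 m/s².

T ≈ 1360 N

Choose the hinge as the axis so the unknown hinge reaction has zero arm there.
Beam weight: 24.3 × 9.81 = 238.4 N down at 2.26 m → arm 2.26 m, τ = 238.4 × 2.26 = 538.8 N·m clockwise.
Weight: 52.7 × 9.81 = 517 N down at 2.13 m → arm 2.13 m, τ = 517 × 2.13 = 1101 N·m clockwise.
Paint can: 5.98 × 9.81 = 58.66 N down at 4.41 m → arm 4.41 m, τ = 58.66 × 4.41 = 258.7 N·m clockwise.
Sandbag: 21.6 × 9.81 = 211.9 N down at 1.54 m → arm 1.54 m, τ = 211.9 × 1.54 = 326.3 N·m clockwise.
Total clockwise load moment = 2225 N·m.
The cable tension T acts at 4.52 m; only its component perpendicular to the bar, T sinθ, produces torque. sin 21.3° = 0.3633.
Balancing moments: T × 4.52 × 0.3633 = 2225, giving T = 2225 / 1.642 = 1360 N.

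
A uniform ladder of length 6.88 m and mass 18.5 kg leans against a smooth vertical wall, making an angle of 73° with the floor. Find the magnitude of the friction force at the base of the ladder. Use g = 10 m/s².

f ≈ 28.3 N

Taking torques about the foot of the ladder:
Ladder weight 18.5×10 = 185 N acts at 3.44 m along the ladder; its horizontal arm is 3.44·cos73° = 1.006 m → τ = 186.1 N·m clockwise.
Wall normal N acts horizontally at the top; its moment arm is the height L sinθ = 6.88·sin73° = 6.579 m, counterclockwise.
Setting net torque to zero: N × 6.579 = 186.1 → N = 28.3 N.
ΣFx = 0: friction at the foot balances the wall's push, so f = N_wall = 28.3 N.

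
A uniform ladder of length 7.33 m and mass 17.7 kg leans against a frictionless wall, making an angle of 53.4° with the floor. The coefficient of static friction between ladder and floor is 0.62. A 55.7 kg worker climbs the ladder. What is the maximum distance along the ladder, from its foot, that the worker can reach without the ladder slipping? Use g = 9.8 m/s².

d ≈ 6.9 m

Take moments about the foot of the ladder.
Ladder weight 17.7×9.8 = 173.5 N acts at 3.665 m along the ladder; its horizontal arm is 3.665·cos53.4° = 2.185 m → τ = 379.1 N·m clockwise.
Worker weight 55.7×9.8 = 545.9 N at distance d → arm d·cos53.4° → τ = 545.9·d·0.5962 clockwise.
Wall normal N at the top has arm L sinθ = 5.885 m counterclockwise, so Στ = 0 gives N·5.885 = 379.1 + 325.5·d.
ΣFy = 0 ⇒ N_floor = 719.4 N, so the maximum friction is μ_s·N_floor = 0.62×719.4 = 446 N. ΣFx = 0 ⇒ N_wall = f, so at the slipping point N = 446 N.
Substituting: 446×5.885 = 379.1 + 325.5·d ⇒ d = (2625 − 379.1) / 325.5 = 6.9 m.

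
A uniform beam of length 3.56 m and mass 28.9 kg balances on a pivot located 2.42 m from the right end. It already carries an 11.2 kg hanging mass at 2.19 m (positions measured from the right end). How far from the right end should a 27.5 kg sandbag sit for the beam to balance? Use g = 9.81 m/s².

Choose the pivot (at 2.42 m from the right end) as the axis so the support reaction has zero arm there.
Beam weight: 28.9 × 9.81 = 283.5 N down at 1.78 m → arm 0.64 m, τ = 283.5 × 0.64 = 181.4 N·m clockwise.
Hanging mass: 11.2 × 9.81 = 109.9 N down at 2.19 m → arm 0.23 m, τ = 109.9 × 0.23 = 25.28 N·m clockwise.
Net moment of existing loads = 206.7 N·m clockwise.
The sandbag weighs 27.5 × 9.81 = 269.8 N and must supply an equal counterclockwise moment, so its lever arm about the pivot is 206.7 / 269.8 = 0.766 m.
That puts it at 2.42 + 0.766 = 3.19 m from the right end.

x ≈ 3.19 m from the right end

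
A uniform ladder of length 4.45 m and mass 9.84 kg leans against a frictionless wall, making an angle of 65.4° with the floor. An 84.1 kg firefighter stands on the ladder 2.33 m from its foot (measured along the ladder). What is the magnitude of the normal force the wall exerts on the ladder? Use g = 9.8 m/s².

N_wall ≈ 220 N

Taking torques about the foot of the ladder:
Ladder weight 9.84×9.8 = 96.43 N acts at 2.225 m along the ladder; its horizontal arm is 2.225·cos65.4° = 0.9262 m → τ = 89.31 N·m clockwise.
Firefighter: 84.1×9.8 = 824.2 N at 2.33 m → arm 0.9699 m → τ = 799.4 N·m clockwise.
Wall normal N acts horizontally at the top; its moment arm is the height L sinθ = 4.45·sin65.4° = 4.046 m, counterclockwise.
For rotational equilibrium, N × 4.046 = 888.7, so N = 220 N.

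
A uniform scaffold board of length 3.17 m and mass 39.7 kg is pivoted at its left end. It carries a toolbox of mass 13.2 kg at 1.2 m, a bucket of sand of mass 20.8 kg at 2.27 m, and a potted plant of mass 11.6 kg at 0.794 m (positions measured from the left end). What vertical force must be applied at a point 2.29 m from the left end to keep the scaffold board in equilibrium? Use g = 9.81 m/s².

F ≈ 579 N

About the left end:
Beam weight: 39.7 × 9.81 = 389.5 N down at 1.585 m → arm 1.585 m, τ = 389.5 × 1.585 = 617.4 N·m clockwise.
Toolbox: 13.2 × 9.81 = 129.5 N down at 1.2 m → arm 1.2 m, τ = 129.5 × 1.2 = 155.4 N·m clockwise.
Bucket of sand: 20.8 × 9.81 = 204 N down at 2.27 m → arm 2.27 m, τ = 204 × 2.27 = 463.1 N·m clockwise.
Potted plant: 11.6 × 9.81 = 113.8 N down at 0.794 m → arm 0.794 m, τ = 113.8 × 0.794 = 90.36 N·m clockwise.
Net moment of the loads = 1326 N·m clockwise.
The upward force F acts at a point 2.29 m from the left end, arm 2.29 m, giving F × 2.29 counterclockwise.
Balancing moments: F × 2.29 = 1326, giving F = 1326 / 2.29 = 579 N.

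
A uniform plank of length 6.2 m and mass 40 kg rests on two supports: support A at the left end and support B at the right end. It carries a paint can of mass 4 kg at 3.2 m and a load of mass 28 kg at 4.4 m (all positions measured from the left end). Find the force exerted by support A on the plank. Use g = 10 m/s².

Choose support B as the axis so its reaction then has zero moment arm.
Beam weight: 40 × 10 = 400 N down at 3.1 m → arm 3.1 m, τ = 400 × 3.1 = 1240 N·m counterclockwise.
Paint can: 4 × 10 = 40 N down at 3.2 m → arm 3 m, τ = 40 × 3 = 120 N·m counterclockwise.
Load: 28 × 10 = 280 N down at 4.4 m → arm 1.8 m, τ = 280 × 1.8 = 504 N·m counterclockwise.
Net load moment about support B = 1864 N·m counterclockwise.
Reaction R at support A is upward at 0 m, arm 6.2 m → moment R × 6.2 clockwise.
Στ = 0 ⇒ R × 6.2 = 1864 ⇒ R = 301 N.

R_A ≈ 301 N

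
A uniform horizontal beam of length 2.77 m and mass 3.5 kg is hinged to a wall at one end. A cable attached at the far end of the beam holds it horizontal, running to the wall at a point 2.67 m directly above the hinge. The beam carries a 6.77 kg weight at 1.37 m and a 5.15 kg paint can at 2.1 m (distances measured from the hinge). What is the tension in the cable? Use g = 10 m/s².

Choose the hinge as the axis so the unknown hinge reaction has zero arm there.
Beam weight: 3.5 × 10 = 35 N down at 1.385 m → arm 1.385 m, τ = 35 × 1.385 = 48.48 N·m clockwise.
Weight: 6.77 × 10 = 67.7 N down at 1.37 m → arm 1.37 m, τ = 67.7 × 1.37 = 92.75 N·m clockwise.
Paint can: 5.15 × 10 = 51.5 N down at 2.1 m → arm 2.1 m, τ = 51.5 × 2.1 = 108.2 N·m clockwise.
Total clockwise load moment = 249.4 N·m.
The cable tension T acts at 2.77 m; only its component perpendicular to the beam, T sinθ, produces torque. sinθ = h/√(h²+d²) = 2.67/√(2.67²+2.77²) = 0.694.
For rotational equilibrium, T × 2.77 × 0.694 = 249.4, so T = 249.4 / 1.922 = 130 N.

T ≈ 130 N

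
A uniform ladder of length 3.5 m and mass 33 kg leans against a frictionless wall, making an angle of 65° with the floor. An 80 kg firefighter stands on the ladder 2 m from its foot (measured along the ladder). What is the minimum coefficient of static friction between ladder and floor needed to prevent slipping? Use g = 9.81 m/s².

μ_min ≈ 0.257

Take moments about the foot of the ladder.
Ladder weight 33×9.81 = 323.7 N acts at 1.75 m along the ladder; its horizontal arm is 1.75·cos65° = 0.7396 m → τ = 239.4 N·m clockwise.
Firefighter: 80×9.81 = 784.8 N at 2 m → arm 0.8452 m → τ = 663.3 N·m clockwise.
Wall normal N acts horizontally at the top; its moment arm is the height L sinθ = 3.5·sin65° = 3.172 m, counterclockwise.
Στ = 0 ⇒ N × 3.172 = 902.7 ⇒ N = 284.6 N.
ΣFx = 0 ⇒ f = N_wall = 284.6 N. ΣFy = 0 ⇒ N_floor = 1108 N.
μ_min = f / N_floor = 284.6 / 1108 = 0.257.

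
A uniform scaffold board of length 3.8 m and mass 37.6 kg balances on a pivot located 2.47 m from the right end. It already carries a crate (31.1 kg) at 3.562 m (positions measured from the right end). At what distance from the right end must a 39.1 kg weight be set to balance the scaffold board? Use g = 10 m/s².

About the pivot (at 2.47 m from the right end):
Beam weight: 37.6 × 10 = 376 N down at 1.9 m → arm 0.57 m, τ = 376 × 0.57 = 214.3 N·m clockwise.
Crate: 31.1 × 10 = 311 N down at 3.562 m → arm 1.092 m, τ = 311 × 1.092 = 339.6 N·m counterclockwise.
Net moment of existing loads = 125.3 N·m counterclockwise.
The weight weighs 39.1 × 10 = 391 N and must supply an equal clockwise moment, so its lever arm about the pivot is 125.3 / 391 = 0.32 m.
That puts it at 2.47 − 0.32 = 2.15 m from the right end.

x ≈ 2.15 m from the right end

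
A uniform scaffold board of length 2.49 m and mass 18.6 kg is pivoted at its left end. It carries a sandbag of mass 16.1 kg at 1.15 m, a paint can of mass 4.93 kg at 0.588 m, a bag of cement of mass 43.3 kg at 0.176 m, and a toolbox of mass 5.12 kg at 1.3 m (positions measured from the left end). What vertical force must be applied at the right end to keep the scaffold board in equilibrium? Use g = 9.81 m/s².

Taking torques about the left end:
Beam weight: 18.6 × 9.81 = 182.5 N down at 1.245 m → arm 1.245 m, τ = 182.5 × 1.245 = 227.2 N·m clockwise.
Sandbag: 16.1 × 9.81 = 157.9 N down at 1.15 m → arm 1.15 m, τ = 157.9 × 1.15 = 181.6 N·m clockwise.
Paint can: 4.93 × 9.81 = 48.36 N down at 0.588 m → arm 0.588 m, τ = 48.36 × 0.588 = 28.44 N·m clockwise.
Bag of cement: 43.3 × 9.81 = 424.8 N down at 0.176 m → arm 0.176 m, τ = 424.8 × 0.176 = 74.76 N·m clockwise.
Toolbox: 5.12 × 9.81 = 50.23 N down at 1.3 m → arm 1.3 m, τ = 50.23 × 1.3 = 65.3 N·m clockwise.
Net moment of the loads = 577.3 N·m clockwise.
The upward force F acts at the right end, arm 2.49 m, giving F × 2.49 counterclockwise.
For rotational equilibrium, F × 2.49 = 577.3, so F = 577.3 / 2.49 = 232 N.

F ≈ 232 N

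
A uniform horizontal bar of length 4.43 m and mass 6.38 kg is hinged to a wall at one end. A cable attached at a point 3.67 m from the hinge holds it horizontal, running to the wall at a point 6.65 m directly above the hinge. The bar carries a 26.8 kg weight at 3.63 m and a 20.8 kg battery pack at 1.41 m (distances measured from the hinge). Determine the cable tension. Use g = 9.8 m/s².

Sum moments about the hinge (the unknown hinge reaction has zero arm there).
Beam weight: 6.38 × 9.8 = 62.52 N down at 2.215 m → arm 2.215 m, τ = 62.52 × 2.215 = 138.5 N·m clockwise.
Weight: 26.8 × 9.8 = 262.6 N down at 3.63 m → arm 3.63 m, τ = 262.6 × 3.63 = 953.2 N·m clockwise.
Battery pack: 20.8 × 9.8 = 203.8 N down at 1.41 m → arm 1.41 m, τ = 203.8 × 1.41 = 287.4 N·m clockwise.
Total clockwise load moment = 1379 N·m.
The cable tension T acts at 3.67 m; only its component perpendicular to the bar, T sinθ, produces torque. sinθ = h/√(h²+d²) = 6.65/√(6.65²+3.67²) = 0.8755.
Setting net torque to zero: T × 3.67 × 0.8755 = 1379 → T = 1379 / 3.213 = 429 N.

T ≈ 429 N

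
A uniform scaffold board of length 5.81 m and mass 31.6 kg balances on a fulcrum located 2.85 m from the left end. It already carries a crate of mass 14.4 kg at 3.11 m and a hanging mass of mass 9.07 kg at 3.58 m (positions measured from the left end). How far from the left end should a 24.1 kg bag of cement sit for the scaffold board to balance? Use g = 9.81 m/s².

Taking torques about the fulcrum (at 2.85 m from the left end):
Beam weight: 31.6 × 9.81 = 310 N down at 2.905 m → arm 0.055 m, τ = 310 × 0.055 = 17.05 N·m clockwise.
Crate: 14.4 × 9.81 = 141.3 N down at 3.11 m → arm 0.26 m, τ = 141.3 × 0.26 = 36.74 N·m clockwise.
Hanging mass: 9.07 × 9.81 = 88.98 N down at 3.58 m → arm 0.73 m, τ = 88.98 × 0.73 = 64.96 N·m clockwise.
Net moment of existing loads = 118.8 N·m clockwise.
The bag of cement weighs 24.1 × 9.81 = 236.4 N and must supply an equal counterclockwise moment, so its lever arm about the fulcrum is 118.8 / 236.4 = 0.503 m.
That puts it at 2.85 − 0.503 = 2.35 m from the left end.

x ≈ 2.35 m from the left end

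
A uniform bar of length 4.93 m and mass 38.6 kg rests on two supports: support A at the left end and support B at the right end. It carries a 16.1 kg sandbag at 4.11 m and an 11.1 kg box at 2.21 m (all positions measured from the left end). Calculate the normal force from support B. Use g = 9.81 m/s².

R_B ≈ 370 N

About support A:
Beam weight: 38.6 × 9.81 = 378.7 N down at 2.465 m → arm 2.465 m, τ = 378.7 × 2.465 = 933.5 N·m clockwise.
Sandbag: 16.1 × 9.81 = 157.9 N down at 4.11 m → arm 4.11 m, τ = 157.9 × 4.11 = 649 N·m clockwise.
Box: 11.1 × 9.81 = 108.9 N down at 2.21 m → arm 2.21 m, τ = 108.9 × 2.21 = 240.7 N·m clockwise.
Net load moment about support A = 1823 N·m clockwise.
Reaction R at support B is upward at 4.93 m, arm 4.93 m → moment R × 4.93 counterclockwise.
For rotational equilibrium, R × 4.93 = 1823, so R = 370 N.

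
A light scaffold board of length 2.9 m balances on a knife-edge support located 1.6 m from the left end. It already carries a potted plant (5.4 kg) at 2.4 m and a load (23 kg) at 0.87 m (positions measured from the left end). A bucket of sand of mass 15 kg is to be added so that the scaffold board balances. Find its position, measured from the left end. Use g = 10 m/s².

Sum moments about the knife-edge support (at 1.6 m from the left end) (the support reaction has zero arm there).
Potted plant: 5.4 × 10 = 54 N down at 2.4 m → arm 0.8 m, τ = 54 × 0.8 = 43.2 N·m clockwise.
Load: 23 × 10 = 230 N down at 0.87 m → arm 0.73 m, τ = 230 × 0.73 = 167.9 N·m counterclockwise.
Net moment of existing loads = 124.7 N·m counterclockwise.
The bucket of sand weighs 15 × 10 = 150 N and must supply an equal clockwise moment, so its lever arm about the knife-edge support is 124.7 / 150 = 0.831 m.
That puts it at 1.6 + 0.831 = 2.43 m from the left end.

x ≈ 2.43 m from the left end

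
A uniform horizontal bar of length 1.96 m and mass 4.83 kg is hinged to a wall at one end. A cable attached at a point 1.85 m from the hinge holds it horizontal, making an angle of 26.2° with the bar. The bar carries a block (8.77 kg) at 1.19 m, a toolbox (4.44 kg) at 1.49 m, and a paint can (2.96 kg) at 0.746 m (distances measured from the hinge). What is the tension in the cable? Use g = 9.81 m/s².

T ≈ 288 N

Take moments about the hinge.
Beam weight: 4.83 × 9.81 = 47.38 N down at 0.98 m → arm 0.98 m, τ = 47.38 × 0.98 = 46.43 N·m clockwise.
Block: 8.77 × 9.81 = 86.03 N down at 1.19 m → arm 1.19 m, τ = 86.03 × 1.19 = 102.4 N·m clockwise.
Toolbox: 4.44 × 9.81 = 43.56 N down at 1.49 m → arm 1.49 m, τ = 43.56 × 1.49 = 64.9 N·m clockwise.
Paint can: 2.96 × 9.81 = 29.04 N down at 0.746 m → arm 0.746 m, τ = 29.04 × 0.746 = 21.66 N·m clockwise.
Total clockwise load moment = 235.4 N·m.
The cable tension T acts at 1.85 m; only its component perpendicular to the bar, T sinθ, produces torque. sin 26.2° = 0.4415.
Στ = 0 ⇒ T × 1.85 × 0.4415 = 235.4 ⇒ T = 235.4 / 0.8168 = 288 N.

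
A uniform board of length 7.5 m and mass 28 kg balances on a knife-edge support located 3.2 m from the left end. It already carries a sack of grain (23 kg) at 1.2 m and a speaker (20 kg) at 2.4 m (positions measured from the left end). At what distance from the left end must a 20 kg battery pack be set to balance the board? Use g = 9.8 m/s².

x ≈ 5.53 m from the left end

Taking torques about the knife-edge support (at 3.2 m from the left end):
Beam weight: 28 × 9.8 = 274.4 N down at 3.75 m → arm 0.55 m, τ = 274.4 × 0.55 = 150.9 N·m clockwise.
Sack of grain: 23 × 9.8 = 225.4 N down at 1.2 m → arm 2 m, τ = 225.4 × 2 = 450.8 N·m counterclockwise.
Speaker: 20 × 9.8 = 196 N down at 2.4 m → arm 0.8 m, τ = 196 × 0.8 = 156.8 N·m counterclockwise.
Net moment of existing loads = 456.7 N·m counterclockwise.
The battery pack weighs 20 × 9.8 = 196 N and must supply an equal clockwise moment, so its lever arm about the knife-edge support is 456.7 / 196 = 2.33 m.
That puts it at 3.2 + 2.33 = 5.53 m from the left end.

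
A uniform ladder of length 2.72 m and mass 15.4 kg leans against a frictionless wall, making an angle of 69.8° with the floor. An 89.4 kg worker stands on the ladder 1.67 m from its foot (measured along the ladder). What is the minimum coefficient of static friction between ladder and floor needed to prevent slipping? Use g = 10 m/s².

μ_min ≈ 0.22

Take moments about the foot of the ladder.
Ladder weight 15.4×10 = 154 N acts at 1.36 m along the ladder; its horizontal arm is 1.36·cos69.8° = 0.4696 m → τ = 72.32 N·m clockwise.
Worker: 89.4×10 = 894 N at 1.67 m → arm 0.5766 m → τ = 515.5 N·m clockwise.
Wall normal N acts horizontally at the top; its moment arm is the height L sinθ = 2.72·sin69.8° = 2.553 m, counterclockwise.
Balancing moments: N × 2.553 = 587.8, giving N = 230.2 N.
ΣFx = 0 ⇒ f = N_wall = 230.2 N. ΣFy = 0 ⇒ N_floor = 1048 N.
μ_min = f / N_floor = 230.2 / 1048 = 0.22.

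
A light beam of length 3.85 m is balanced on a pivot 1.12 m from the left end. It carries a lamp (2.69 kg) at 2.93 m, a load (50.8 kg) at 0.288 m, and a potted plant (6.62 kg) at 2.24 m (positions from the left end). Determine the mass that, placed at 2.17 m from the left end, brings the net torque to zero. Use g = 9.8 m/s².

m ≈ 28.6 kg

Take moments about the pivot (at 1.12 m from the left end).
Lamp: 2.69 × 9.8 = 26.36 N down at 2.93 m → arm 1.81 m, τ = 26.36 × 1.81 = 47.71 N·m clockwise.
Load: 50.8 × 9.8 = 497.8 N down at 0.288 m → arm 0.832 m, τ = 497.8 × 0.832 = 414.2 N·m counterclockwise.
Potted plant: 6.62 × 9.8 = 64.88 N down at 2.24 m → arm 1.12 m, τ = 64.88 × 1.12 = 72.67 N·m clockwise.
Net moment of known loads = 293.8 N·m counterclockwise.
An unknown mass m at 2.17 m has arm 1.05 m; its moment is m·g·1.05 clockwise.
Balancing moments: m × 9.8 × 1.05 = 293.8, giving m = 293.8 / (9.8 × 1.05) = 28.6 kg.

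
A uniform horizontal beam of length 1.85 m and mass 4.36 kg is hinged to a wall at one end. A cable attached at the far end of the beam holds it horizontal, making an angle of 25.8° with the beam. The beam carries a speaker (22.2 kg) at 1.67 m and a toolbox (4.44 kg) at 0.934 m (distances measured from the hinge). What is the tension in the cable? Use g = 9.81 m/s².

T ≈ 551 N

Taking torques about the hinge:
Beam weight: 4.36 × 9.81 = 42.77 N down at 0.925 m → arm 0.925 m, τ = 42.77 × 0.925 = 39.56 N·m clockwise.
Speaker: 22.2 × 9.81 = 217.8 N down at 1.67 m → arm 1.67 m, τ = 217.8 × 1.67 = 363.7 N·m clockwise.
Toolbox: 4.44 × 9.81 = 43.56 N down at 0.934 m → arm 0.934 m, τ = 43.56 × 0.934 = 40.69 N·m clockwise.
Total clockwise load moment = 443.9 N·m.
The cable tension T acts at 1.85 m; only its component perpendicular to the beam, T sinθ, produces torque. sin 25.8° = 0.4352.
Balancing moments: T × 1.85 × 0.4352 = 443.9, giving T = 443.9 / 0.8051 = 551 N.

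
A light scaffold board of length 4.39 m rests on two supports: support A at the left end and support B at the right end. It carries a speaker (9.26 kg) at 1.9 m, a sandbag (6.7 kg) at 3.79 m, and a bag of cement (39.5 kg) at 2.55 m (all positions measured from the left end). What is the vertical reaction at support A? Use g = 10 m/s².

About support B:
Speaker: 9.26 × 10 = 92.6 N down at 1.9 m → arm 2.49 m, τ = 92.6 × 2.49 = 230.6 N·m counterclockwise.
Sandbag: 6.7 × 10 = 67 N down at 3.79 m → arm 0.6 m, τ = 67 × 0.6 = 40.2 N·m counterclockwise.
Bag of cement: 39.5 × 10 = 395 N down at 2.55 m → arm 1.84 m, τ = 395 × 1.84 = 726.8 N·m counterclockwise.
Net load moment about support B = 997.6 N·m counterclockwise.
Reaction R at support A is upward at 0 m, arm 4.39 m → moment R × 4.39 clockwise.
For rotational equilibrium, R × 4.39 = 997.6, so R = 227 N.

R_A ≈ 227 N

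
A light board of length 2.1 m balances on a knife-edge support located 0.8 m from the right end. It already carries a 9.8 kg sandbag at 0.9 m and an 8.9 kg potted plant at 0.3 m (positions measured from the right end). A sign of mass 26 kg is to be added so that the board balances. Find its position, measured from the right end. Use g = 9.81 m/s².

Taking torques about the knife-edge support (at 0.8 m from the right end):
Sandbag: 9.8 × 9.81 = 96.14 N down at 0.9 m → arm 0.1 m, τ = 96.14 × 0.1 = 9.614 N·m counterclockwise.
Potted plant: 8.9 × 9.81 = 87.31 N down at 0.3 m → arm 0.5 m, τ = 87.31 × 0.5 = 43.66 N·m clockwise.
Net moment of existing loads = 34.05 N·m clockwise.
The sign weighs 26 × 9.81 = 255.1 N and must supply an equal counterclockwise moment, so its lever arm about the knife-edge support is 34.05 / 255.1 = 0.133 m.
That puts it at 0.8 + 0.133 = 0.933 m from the right end.

x ≈ 0.933 m from the right end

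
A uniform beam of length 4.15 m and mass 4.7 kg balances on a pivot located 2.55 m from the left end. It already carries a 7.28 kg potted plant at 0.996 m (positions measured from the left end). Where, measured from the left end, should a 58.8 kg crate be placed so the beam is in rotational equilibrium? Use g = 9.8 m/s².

x ≈ 2.78 m from the left end

Take moments about the pivot (at 2.55 m from the left end).
Beam weight: 4.7 × 9.8 = 46.06 N down at 2.075 m → arm 0.475 m, τ = 46.06 × 0.475 = 21.88 N·m counterclockwise.
Potted plant: 7.28 × 9.8 = 71.34 N down at 0.996 m → arm 1.554 m, τ = 71.34 × 1.554 = 110.9 N·m counterclockwise.
Net moment of existing loads = 132.8 N·m counterclockwise.
The crate weighs 58.8 × 9.8 = 576.2 N and must supply an equal clockwise moment, so its lever arm about the pivot is 132.8 / 576.2 = 0.23 m.
That puts it at 2.55 + 0.23 = 2.78 m from the left end.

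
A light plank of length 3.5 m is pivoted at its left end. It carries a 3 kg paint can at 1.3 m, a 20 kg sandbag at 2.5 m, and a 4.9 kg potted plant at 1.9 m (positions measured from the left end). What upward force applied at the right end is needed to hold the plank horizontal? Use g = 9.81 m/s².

F ≈ 177 N

Choose the left end as the axis so the unknown pivot reaction has zero arm there.
Paint can: 3 × 9.81 = 29.43 N down at 1.3 m → arm 1.3 m, τ = 29.43 × 1.3 = 38.26 N·m clockwise.
Sandbag: 20 × 9.81 = 196.2 N down at 2.5 m → arm 2.5 m, τ = 196.2 × 2.5 = 490.5 N·m clockwise.
Potted plant: 4.9 × 9.81 = 48.07 N down at 1.9 m → arm 1.9 m, τ = 48.07 × 1.9 = 91.33 N·m clockwise.
Net moment of the loads = 620.1 N·m clockwise.
The upward force F acts at the right end, arm 3.5 m, giving F × 3.5 counterclockwise.
Balancing moments: F × 3.5 = 620.1, giving F = 620.1 / 3.5 = 177 N.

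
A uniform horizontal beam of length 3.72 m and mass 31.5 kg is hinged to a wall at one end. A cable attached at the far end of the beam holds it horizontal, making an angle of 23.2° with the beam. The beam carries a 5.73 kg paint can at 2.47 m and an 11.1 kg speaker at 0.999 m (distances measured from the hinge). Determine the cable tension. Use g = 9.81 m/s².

Taking torques about the hinge:
Beam weight: 31.5 × 9.81 = 309 N down at 1.86 m → arm 1.86 m, τ = 309 × 1.86 = 574.7 N·m clockwise.
Paint can: 5.73 × 9.81 = 56.21 N down at 2.47 m → arm 2.47 m, τ = 56.21 × 2.47 = 138.8 N·m clockwise.
Speaker: 11.1 × 9.81 = 108.9 N down at 0.999 m → arm 0.999 m, τ = 108.9 × 0.999 = 108.8 N·m clockwise.
Total clockwise load moment = 822.3 N·m.
The cable tension T acts at 3.72 m; only its component perpendicular to the beam, T sinθ, produces torque. sin 23.2° = 0.3939.
Balancing moments: T × 3.72 × 0.3939 = 822.3, giving T = 822.3 / 1.465 = 561 N.

T ≈ 561 N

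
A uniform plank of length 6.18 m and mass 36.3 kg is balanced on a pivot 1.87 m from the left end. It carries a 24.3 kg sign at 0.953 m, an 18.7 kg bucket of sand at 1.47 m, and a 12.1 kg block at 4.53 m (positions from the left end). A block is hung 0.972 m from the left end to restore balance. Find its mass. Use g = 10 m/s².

About the pivot (at 1.87 m from the left end):
Beam weight: 36.3 × 10 = 363 N down at 3.09 m → arm 1.22 m, τ = 363 × 1.22 = 442.9 N·m clockwise.
Sign: 24.3 × 10 = 243 N down at 0.953 m → arm 0.917 m, τ = 243 × 0.917 = 222.8 N·m counterclockwise.
Bucket of sand: 18.7 × 10 = 187 N down at 1.47 m → arm 0.4 m, τ = 187 × 0.4 = 74.8 N·m counterclockwise.
Block: 12.1 × 10 = 121 N down at 4.53 m → arm 2.66 m, τ = 121 × 2.66 = 321.9 N·m clockwise.
Net moment of known loads = 467.2 N·m clockwise.
An unknown mass m at 0.972 m has arm 0.898 m; its moment is m·g·0.898 counterclockwise.
Setting net torque to zero: m × 10 × 0.898 = 467.2 → m = 467.2 / (10 × 0.898) = 52 kg.

m ≈ 52 kg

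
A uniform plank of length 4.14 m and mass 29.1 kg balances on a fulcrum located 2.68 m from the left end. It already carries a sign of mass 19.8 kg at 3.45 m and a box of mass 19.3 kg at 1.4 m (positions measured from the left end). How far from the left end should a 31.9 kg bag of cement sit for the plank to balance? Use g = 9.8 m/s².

Take moments about the fulcrum (at 2.68 m from the left end).
Beam weight: 29.1 × 9.8 = 285.2 N down at 2.07 m → arm 0.61 m, τ = 285.2 × 0.61 = 174 N·m counterclockwise.
Sign: 19.8 × 9.8 = 194 N down at 3.45 m → arm 0.77 m, τ = 194 × 0.77 = 149.4 N·m clockwise.
Box: 19.3 × 9.8 = 189.1 N down at 1.4 m → arm 1.28 m, τ = 189.1 × 1.28 = 242 N·m counterclockwise.
Net moment of existing loads = 266.6 N·m counterclockwise.
The bag of cement weighs 31.9 × 9.8 = 312.6 N and must supply an equal clockwise moment, so its lever arm about the fulcrum is 266.6 / 312.6 = 0.853 m.
That puts it at 2.68 + 0.853 = 3.53 m from the left end.

x ≈ 3.53 m from the left end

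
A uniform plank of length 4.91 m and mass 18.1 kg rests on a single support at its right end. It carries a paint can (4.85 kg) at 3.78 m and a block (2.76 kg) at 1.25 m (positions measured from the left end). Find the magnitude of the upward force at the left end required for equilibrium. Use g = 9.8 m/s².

Take moments about the right end.
Beam weight: 18.1 × 9.8 = 177.4 N down at 2.455 m → arm 2.455 m, τ = 177.4 × 2.455 = 435.5 N·m counterclockwise.
Paint can: 4.85 × 9.8 = 47.53 N down at 3.78 m → arm 1.13 m, τ = 47.53 × 1.13 = 53.71 N·m counterclockwise.
Block: 2.76 × 9.8 = 27.05 N down at 1.25 m → arm 3.66 m, τ = 27.05 × 3.66 = 99 N·m counterclockwise.
Net moment of the loads = 588.2 N·m counterclockwise.
The upward force F acts at the left end, arm 4.91 m, giving F × 4.91 clockwise.
For rotational equilibrium, F × 4.91 = 588.2, so F = 588.2 / 4.91 = 120 N.

F ≈ 120 N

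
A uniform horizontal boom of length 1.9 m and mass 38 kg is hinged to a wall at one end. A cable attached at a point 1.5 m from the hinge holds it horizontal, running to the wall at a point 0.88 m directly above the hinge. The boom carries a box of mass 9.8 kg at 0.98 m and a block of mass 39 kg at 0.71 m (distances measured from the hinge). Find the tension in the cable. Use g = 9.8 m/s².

T ≈ 948 N

Sum moments about the hinge (the unknown hinge reaction has zero arm there).
Beam weight: 38 × 9.8 = 372.4 N down at 0.95 m → arm 0.95 m, τ = 372.4 × 0.95 = 353.8 N·m clockwise.
Box: 9.8 × 9.8 = 96.04 N down at 0.98 m → arm 0.98 m, τ = 96.04 × 0.98 = 94.12 N·m clockwise.
Block: 39 × 9.8 = 382.2 N down at 0.71 m → arm 0.71 m, τ = 382.2 × 0.71 = 271.4 N·m clockwise.
Total clockwise load moment = 719.3 N·m.
The cable tension T acts at 1.5 m; only its component perpendicular to the boom, T sinθ, produces torque. sinθ = h/√(h²+d²) = 0.88/√(0.88²+1.5²) = 0.506.
Balancing moments: T × 1.5 × 0.506 = 719.3, giving T = 719.3 / 0.759 = 948 N.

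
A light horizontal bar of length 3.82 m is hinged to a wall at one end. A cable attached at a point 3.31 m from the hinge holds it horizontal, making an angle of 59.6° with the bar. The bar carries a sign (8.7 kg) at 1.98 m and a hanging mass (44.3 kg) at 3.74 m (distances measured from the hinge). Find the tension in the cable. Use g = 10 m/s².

T ≈ 641 N

Choose the hinge as the axis so the unknown hinge reaction has zero arm there.
Sign: 8.7 × 10 = 87 N down at 1.98 m → arm 1.98 m, τ = 87 × 1.98 = 172.3 N·m clockwise.
Hanging mass: 44.3 × 10 = 443 N down at 3.74 m → arm 3.74 m, τ = 443 × 3.74 = 1657 N·m clockwise.
Total clockwise load moment = 1829 N·m.
The cable tension T acts at 3.31 m; only its component perpendicular to the bar, T sinθ, produces torque. sin 59.6° = 0.8625.
For rotational equilibrium, T × 3.31 × 0.8625 = 1829, so T = 1829 / 2.855 = 641 N.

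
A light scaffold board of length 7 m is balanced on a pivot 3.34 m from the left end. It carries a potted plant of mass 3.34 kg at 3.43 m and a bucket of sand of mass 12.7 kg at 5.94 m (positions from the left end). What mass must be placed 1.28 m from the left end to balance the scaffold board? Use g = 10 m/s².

Take moments about the pivot (at 3.34 m from the left end).
Potted plant: 3.34 × 10 = 33.4 N down at 3.43 m → arm 0.09 m, τ = 33.4 × 0.09 = 3.006 N·m clockwise.
Bucket of sand: 12.7 × 10 = 127 N down at 5.94 m → arm 2.6 m, τ = 127 × 2.6 = 330.2 N·m clockwise.
Net moment of known loads = 333.2 N·m clockwise.
An unknown mass m at 1.28 m has arm 2.06 m; its moment is m·g·2.06 counterclockwise.
Setting net torque to zero: m × 10 × 2.06 = 333.2 → m = 333.2 / (10 × 2.06) = 16.2 kg.

m ≈ 16.2 kg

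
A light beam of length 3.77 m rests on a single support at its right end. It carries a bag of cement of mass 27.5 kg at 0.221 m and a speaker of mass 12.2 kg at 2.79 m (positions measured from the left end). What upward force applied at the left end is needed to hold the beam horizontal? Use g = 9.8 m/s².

F ≈ 285 N

Choose the right end as the axis so the unknown pivot reaction has zero arm there.
Bag of cement: 27.5 × 9.8 = 269.5 N down at 0.221 m → arm 3.549 m, τ = 269.5 × 3.549 = 956.5 N·m counterclockwise.
Speaker: 12.2 × 9.8 = 119.6 N down at 2.79 m → arm 0.98 m, τ = 119.6 × 0.98 = 117.2 N·m counterclockwise.
Net moment of the loads = 1074 N·m counterclockwise.
The upward force F acts at the left end, arm 3.77 m, giving F × 3.77 clockwise.
Στ = 0 ⇒ F × 3.77 = 1074 ⇒ F = 1074 / 3.77 = 285 N.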